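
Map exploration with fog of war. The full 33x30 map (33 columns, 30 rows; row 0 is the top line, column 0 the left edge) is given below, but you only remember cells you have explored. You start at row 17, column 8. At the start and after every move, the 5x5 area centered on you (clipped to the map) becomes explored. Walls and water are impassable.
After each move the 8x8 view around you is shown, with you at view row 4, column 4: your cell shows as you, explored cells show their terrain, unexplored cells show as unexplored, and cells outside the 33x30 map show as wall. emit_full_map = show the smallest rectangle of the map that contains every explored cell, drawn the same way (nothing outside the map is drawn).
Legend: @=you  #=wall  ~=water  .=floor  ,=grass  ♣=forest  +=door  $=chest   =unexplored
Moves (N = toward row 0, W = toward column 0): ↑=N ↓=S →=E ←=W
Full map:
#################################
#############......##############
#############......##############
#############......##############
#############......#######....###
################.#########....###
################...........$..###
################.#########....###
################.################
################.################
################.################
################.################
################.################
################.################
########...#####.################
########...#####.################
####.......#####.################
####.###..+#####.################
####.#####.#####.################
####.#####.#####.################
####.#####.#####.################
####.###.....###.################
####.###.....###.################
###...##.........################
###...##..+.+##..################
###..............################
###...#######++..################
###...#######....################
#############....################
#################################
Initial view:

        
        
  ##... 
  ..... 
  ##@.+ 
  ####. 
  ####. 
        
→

        
        
 ##...# 
 .....# 
 ##.@+# 
 ####.# 
 ####.# 
        

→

        
        
##...## 
.....## 
##..@## 
####.## 
####.## 
        

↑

        
        
  ...## 
##...## 
....@## 
##..+## 
####.## 
####.## 

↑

        
        
  ##### 
  ...## 
##..@## 
.....## 
##..+## 
####.## 

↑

        
        
  ##### 
  ##### 
  ..@## 
##...## 
.....## 
##..+## 

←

        
        
  ######
  ######
  #.@.##
 ##...##
 .....##
 ##..+##

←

        
        
  ######
  ######
  ##@..#
  ##...#
  .....#
  ##..+#

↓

        
  ######
  ######
  ##...#
  ##@..#
  .....#
  ##..+#
  ####.#

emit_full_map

#######
#######
##...##
##@..##
.....##
##..+##
####.##
####.##

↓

  ######
  ######
  ##...#
  ##...#
  ..@..#
  ##..+#
  ####.#
  ####.#

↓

  ######
  ##...#
  ##...#
  .....#
  ##@.+#
  ####.#
  ####.#
        

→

 #######
 ##...##
 ##...##
 .....##
 ##.@+##
 ####.##
 ####.##
        

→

####### 
##...## 
##...## 
.....## 
##..@## 
####.## 
####.## 
        

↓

##...## 
##...## 
.....## 
##..+## 
####@## 
####.## 
  ##.## 
        

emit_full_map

#######
#######
##...##
##...##
.....##
##..+##
####@##
####.##
  ##.##

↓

##...## 
.....## 
##..+## 
####.## 
####@## 
  ##.## 
  ..... 
        

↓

.....## 
##..+## 
####.## 
####.## 
  ##@## 
  ..... 
  ..... 
        

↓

##..+## 
####.## 
####.## 
  ##.## 
  ..@.. 
  ..... 
  ..... 
        

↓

####.## 
####.## 
  ##.## 
  ..... 
  ..@.. 
  ..... 
  ..+.+ 
        

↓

####.## 
  ##.## 
  ..... 
  ..... 
  ..@.. 
  ..+.+ 
  ..... 
        

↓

  ##.## 
  ..... 
  ..... 
  ..... 
  ..@.+ 
  ..... 
  ##### 
        

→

 ##.##  
 .....  
 .....# 
 ...... 
 ..+@+# 
 ...... 
 #####+ 
        

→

##.##   
.....   
.....## 
....... 
..+.@## 
....... 
#####++ 
        

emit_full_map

#######  
#######  
##...##  
##...##  
.....##  
##..+##  
####.##  
####.##  
  ##.##  
  .....  
  .....##
  .......
  ..+.@##
  .......
  #####++

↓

.....   
.....## 
....... 
..+.+## 
....@.. 
#####++ 
  ###.. 
        

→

....    
....##  
....... 
.+.+##. 
....@.. 
####++. 
 ###... 
        

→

...     
...##   
....... 
+.+##.. 
....@.. 
###++.. 
###.... 
        

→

..      
..##    
......# 
.+##..# 
....@.# 
##++..# 
##....# 
        

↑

##      
..      
..###.# 
......# 
.+##@.# 
......# 
##++..# 
##....# 

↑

##      
##      
..###.# 
..###.# 
....@.# 
.+##..# 
......# 
##++..# 

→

#       
#       
.###.## 
.###.## 
....@## 
+##..## 
.....## 
#++..#  

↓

#       
.###.## 
.###.## 
.....## 
+##.@## 
.....## 
#++..## 
#....#  

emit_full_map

#######      
#######      
##...##      
##...##      
.....##      
##..+##      
####.##      
####.##      
  ##.##      
  .....###.##
  .....###.##
  .........##
  ..+.+##.@##
  .........##
  #####++..##
    ###....# 

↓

.###.## 
.###.## 
.....## 
+##..## 
....@## 
#++..## 
#....## 
        

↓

.###.## 
.....## 
+##..## 
.....## 
#++.@## 
#....## 
  ...## 
        

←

..###.##
......##
.+##..##
......##
##++@.##
##....##
  ....##
        

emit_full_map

#######      
#######      
##...##      
##...##      
.....##      
##..+##      
####.##      
####.##      
  ##.##      
  .....###.##
  .....###.##
  .........##
  ..+.+##..##
  .........##
  #####++@.##
    ###....##
       ....##


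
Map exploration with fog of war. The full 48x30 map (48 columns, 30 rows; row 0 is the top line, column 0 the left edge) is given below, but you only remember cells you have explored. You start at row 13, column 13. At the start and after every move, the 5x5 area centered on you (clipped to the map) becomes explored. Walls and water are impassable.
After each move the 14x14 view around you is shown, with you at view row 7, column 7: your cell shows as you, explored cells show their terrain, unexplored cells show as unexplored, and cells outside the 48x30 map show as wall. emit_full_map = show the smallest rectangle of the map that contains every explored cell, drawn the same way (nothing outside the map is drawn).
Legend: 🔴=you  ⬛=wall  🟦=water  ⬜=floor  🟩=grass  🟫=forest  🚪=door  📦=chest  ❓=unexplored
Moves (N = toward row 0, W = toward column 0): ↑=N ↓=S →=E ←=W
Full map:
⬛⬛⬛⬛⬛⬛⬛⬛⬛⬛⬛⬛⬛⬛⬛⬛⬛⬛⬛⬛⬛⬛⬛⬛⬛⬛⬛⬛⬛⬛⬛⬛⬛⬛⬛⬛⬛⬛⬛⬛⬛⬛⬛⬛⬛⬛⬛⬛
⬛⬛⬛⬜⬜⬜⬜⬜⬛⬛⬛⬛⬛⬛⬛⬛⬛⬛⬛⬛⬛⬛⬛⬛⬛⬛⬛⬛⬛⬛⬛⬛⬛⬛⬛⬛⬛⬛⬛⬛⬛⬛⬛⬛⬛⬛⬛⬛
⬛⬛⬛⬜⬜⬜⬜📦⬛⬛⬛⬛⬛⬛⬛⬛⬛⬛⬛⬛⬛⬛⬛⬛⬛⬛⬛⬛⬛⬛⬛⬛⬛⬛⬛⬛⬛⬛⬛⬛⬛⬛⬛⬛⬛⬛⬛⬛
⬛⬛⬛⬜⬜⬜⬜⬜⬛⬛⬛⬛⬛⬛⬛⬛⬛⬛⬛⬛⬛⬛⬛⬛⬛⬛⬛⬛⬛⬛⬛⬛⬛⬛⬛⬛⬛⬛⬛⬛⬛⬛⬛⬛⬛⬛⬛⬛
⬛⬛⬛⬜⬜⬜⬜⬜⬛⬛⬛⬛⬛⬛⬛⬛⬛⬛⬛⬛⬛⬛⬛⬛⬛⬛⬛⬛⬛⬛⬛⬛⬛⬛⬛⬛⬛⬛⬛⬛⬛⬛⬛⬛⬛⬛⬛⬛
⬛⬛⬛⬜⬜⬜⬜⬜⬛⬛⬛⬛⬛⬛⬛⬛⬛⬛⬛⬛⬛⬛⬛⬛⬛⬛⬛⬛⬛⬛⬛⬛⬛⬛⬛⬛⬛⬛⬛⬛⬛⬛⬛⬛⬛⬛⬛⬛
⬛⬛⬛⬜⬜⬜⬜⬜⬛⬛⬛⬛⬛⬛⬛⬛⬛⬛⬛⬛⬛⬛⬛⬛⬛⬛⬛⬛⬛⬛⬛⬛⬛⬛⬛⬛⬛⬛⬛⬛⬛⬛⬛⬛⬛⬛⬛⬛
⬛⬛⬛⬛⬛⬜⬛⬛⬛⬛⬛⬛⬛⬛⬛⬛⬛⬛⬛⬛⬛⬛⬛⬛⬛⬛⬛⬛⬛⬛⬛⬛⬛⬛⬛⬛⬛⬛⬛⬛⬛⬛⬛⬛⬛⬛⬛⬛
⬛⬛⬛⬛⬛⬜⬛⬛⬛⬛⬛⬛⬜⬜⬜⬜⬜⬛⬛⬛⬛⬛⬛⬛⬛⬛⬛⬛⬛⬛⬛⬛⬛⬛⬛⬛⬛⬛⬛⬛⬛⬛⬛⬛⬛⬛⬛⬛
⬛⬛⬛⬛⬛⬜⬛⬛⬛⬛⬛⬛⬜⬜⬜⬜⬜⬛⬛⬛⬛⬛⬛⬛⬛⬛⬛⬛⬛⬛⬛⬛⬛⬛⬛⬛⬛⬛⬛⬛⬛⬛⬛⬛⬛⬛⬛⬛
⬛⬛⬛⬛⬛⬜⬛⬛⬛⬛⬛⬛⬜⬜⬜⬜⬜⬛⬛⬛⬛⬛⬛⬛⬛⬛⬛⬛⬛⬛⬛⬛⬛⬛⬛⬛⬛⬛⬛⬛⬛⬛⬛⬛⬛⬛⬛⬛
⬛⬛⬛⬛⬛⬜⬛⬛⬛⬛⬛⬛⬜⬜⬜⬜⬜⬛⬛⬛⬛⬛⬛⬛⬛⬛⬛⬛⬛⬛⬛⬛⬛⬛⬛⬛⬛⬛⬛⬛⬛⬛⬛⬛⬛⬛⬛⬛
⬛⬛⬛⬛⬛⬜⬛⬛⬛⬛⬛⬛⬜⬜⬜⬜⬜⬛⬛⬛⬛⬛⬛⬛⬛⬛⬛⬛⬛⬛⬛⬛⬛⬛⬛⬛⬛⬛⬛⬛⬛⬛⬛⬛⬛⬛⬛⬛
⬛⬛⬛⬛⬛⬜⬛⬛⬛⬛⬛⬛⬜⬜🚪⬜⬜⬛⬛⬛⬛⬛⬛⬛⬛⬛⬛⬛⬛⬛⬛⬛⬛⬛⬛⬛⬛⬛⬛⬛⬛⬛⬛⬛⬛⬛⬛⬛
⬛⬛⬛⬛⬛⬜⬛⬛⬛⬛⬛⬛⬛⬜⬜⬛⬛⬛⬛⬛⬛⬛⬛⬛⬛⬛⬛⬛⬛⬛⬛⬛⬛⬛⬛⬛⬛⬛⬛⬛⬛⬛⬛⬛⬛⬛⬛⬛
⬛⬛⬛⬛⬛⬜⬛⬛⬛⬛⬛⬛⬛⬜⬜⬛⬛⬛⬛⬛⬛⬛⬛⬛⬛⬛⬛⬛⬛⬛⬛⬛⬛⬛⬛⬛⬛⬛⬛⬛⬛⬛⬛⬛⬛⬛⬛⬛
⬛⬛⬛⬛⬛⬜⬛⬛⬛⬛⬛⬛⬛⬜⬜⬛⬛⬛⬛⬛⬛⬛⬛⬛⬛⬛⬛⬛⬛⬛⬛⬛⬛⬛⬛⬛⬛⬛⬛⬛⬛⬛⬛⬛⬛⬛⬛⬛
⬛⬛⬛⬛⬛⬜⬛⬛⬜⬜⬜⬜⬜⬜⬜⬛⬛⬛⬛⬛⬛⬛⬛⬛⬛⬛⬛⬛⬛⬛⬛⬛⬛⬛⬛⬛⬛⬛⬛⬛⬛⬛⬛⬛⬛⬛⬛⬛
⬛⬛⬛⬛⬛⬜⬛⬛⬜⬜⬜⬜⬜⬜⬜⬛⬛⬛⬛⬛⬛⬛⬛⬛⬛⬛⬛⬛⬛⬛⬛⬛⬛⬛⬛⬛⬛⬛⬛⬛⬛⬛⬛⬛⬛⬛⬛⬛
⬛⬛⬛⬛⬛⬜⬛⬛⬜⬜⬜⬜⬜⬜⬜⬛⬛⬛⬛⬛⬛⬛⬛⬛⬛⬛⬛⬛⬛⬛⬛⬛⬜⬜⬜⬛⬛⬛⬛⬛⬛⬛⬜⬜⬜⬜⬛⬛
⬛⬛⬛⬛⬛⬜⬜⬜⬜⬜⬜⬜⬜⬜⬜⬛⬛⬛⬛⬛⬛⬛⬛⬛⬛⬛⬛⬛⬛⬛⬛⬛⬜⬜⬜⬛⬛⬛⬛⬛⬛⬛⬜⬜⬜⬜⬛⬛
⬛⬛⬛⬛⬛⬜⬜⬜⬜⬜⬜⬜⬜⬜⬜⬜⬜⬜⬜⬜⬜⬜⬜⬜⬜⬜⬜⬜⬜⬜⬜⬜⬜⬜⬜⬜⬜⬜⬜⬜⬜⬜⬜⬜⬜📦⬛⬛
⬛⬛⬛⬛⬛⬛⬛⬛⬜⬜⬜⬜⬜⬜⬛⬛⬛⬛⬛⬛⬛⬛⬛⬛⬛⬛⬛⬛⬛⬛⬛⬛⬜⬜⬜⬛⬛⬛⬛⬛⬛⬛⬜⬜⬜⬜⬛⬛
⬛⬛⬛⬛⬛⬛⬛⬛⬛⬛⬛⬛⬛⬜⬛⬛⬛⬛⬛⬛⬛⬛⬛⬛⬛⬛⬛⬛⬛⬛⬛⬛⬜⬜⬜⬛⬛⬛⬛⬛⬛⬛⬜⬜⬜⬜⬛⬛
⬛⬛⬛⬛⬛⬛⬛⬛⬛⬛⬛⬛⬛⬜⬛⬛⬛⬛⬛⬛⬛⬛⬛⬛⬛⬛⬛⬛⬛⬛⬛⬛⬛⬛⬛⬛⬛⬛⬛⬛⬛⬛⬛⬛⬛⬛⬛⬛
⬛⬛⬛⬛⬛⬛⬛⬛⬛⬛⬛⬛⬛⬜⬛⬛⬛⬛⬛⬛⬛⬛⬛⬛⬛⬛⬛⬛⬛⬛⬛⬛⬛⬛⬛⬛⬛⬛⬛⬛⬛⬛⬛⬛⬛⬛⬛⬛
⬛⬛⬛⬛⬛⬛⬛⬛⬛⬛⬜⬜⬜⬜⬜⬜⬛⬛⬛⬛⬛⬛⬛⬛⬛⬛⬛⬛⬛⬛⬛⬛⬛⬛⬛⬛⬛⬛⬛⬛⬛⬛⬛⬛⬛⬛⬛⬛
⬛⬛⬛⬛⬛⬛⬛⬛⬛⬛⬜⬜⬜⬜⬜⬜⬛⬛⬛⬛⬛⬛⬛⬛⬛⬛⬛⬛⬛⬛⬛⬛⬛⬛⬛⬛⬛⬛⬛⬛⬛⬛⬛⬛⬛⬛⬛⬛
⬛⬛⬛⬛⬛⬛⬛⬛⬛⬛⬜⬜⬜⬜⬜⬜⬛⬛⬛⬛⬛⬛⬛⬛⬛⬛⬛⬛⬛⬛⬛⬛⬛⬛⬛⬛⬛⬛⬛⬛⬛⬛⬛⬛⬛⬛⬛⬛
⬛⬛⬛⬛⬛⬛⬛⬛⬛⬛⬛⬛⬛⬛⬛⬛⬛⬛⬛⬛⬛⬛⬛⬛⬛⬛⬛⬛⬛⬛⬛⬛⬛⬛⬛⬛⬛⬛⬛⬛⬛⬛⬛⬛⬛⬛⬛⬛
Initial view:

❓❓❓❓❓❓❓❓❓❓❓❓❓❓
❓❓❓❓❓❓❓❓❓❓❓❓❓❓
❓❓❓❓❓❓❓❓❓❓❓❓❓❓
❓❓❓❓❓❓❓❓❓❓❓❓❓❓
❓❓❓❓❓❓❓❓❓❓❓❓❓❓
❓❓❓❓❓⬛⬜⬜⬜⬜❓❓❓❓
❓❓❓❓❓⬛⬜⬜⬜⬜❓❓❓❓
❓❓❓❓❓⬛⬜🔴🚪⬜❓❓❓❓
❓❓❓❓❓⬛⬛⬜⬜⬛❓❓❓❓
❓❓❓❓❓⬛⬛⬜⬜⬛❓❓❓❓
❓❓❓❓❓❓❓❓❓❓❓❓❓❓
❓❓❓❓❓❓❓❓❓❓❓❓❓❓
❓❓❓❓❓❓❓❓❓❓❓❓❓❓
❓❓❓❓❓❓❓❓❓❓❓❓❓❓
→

❓❓❓❓❓❓❓❓❓❓❓❓❓❓
❓❓❓❓❓❓❓❓❓❓❓❓❓❓
❓❓❓❓❓❓❓❓❓❓❓❓❓❓
❓❓❓❓❓❓❓❓❓❓❓❓❓❓
❓❓❓❓❓❓❓❓❓❓❓❓❓❓
❓❓❓❓⬛⬜⬜⬜⬜⬜❓❓❓❓
❓❓❓❓⬛⬜⬜⬜⬜⬜❓❓❓❓
❓❓❓❓⬛⬜⬜🔴⬜⬜❓❓❓❓
❓❓❓❓⬛⬛⬜⬜⬛⬛❓❓❓❓
❓❓❓❓⬛⬛⬜⬜⬛⬛❓❓❓❓
❓❓❓❓❓❓❓❓❓❓❓❓❓❓
❓❓❓❓❓❓❓❓❓❓❓❓❓❓
❓❓❓❓❓❓❓❓❓❓❓❓❓❓
❓❓❓❓❓❓❓❓❓❓❓❓❓❓

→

❓❓❓❓❓❓❓❓❓❓❓❓❓❓
❓❓❓❓❓❓❓❓❓❓❓❓❓❓
❓❓❓❓❓❓❓❓❓❓❓❓❓❓
❓❓❓❓❓❓❓❓❓❓❓❓❓❓
❓❓❓❓❓❓❓❓❓❓❓❓❓❓
❓❓❓⬛⬜⬜⬜⬜⬜⬛❓❓❓❓
❓❓❓⬛⬜⬜⬜⬜⬜⬛❓❓❓❓
❓❓❓⬛⬜⬜🚪🔴⬜⬛❓❓❓❓
❓❓❓⬛⬛⬜⬜⬛⬛⬛❓❓❓❓
❓❓❓⬛⬛⬜⬜⬛⬛⬛❓❓❓❓
❓❓❓❓❓❓❓❓❓❓❓❓❓❓
❓❓❓❓❓❓❓❓❓❓❓❓❓❓
❓❓❓❓❓❓❓❓❓❓❓❓❓❓
❓❓❓❓❓❓❓❓❓❓❓❓❓❓

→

❓❓❓❓❓❓❓❓❓❓❓❓❓❓
❓❓❓❓❓❓❓❓❓❓❓❓❓❓
❓❓❓❓❓❓❓❓❓❓❓❓❓❓
❓❓❓❓❓❓❓❓❓❓❓❓❓❓
❓❓❓❓❓❓❓❓❓❓❓❓❓❓
❓❓⬛⬜⬜⬜⬜⬜⬛⬛❓❓❓❓
❓❓⬛⬜⬜⬜⬜⬜⬛⬛❓❓❓❓
❓❓⬛⬜⬜🚪⬜🔴⬛⬛❓❓❓❓
❓❓⬛⬛⬜⬜⬛⬛⬛⬛❓❓❓❓
❓❓⬛⬛⬜⬜⬛⬛⬛⬛❓❓❓❓
❓❓❓❓❓❓❓❓❓❓❓❓❓❓
❓❓❓❓❓❓❓❓❓❓❓❓❓❓
❓❓❓❓❓❓❓❓❓❓❓❓❓❓
❓❓❓❓❓❓❓❓❓❓❓❓❓❓

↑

❓❓❓❓❓❓❓❓❓❓❓❓❓❓
❓❓❓❓❓❓❓❓❓❓❓❓❓❓
❓❓❓❓❓❓❓❓❓❓❓❓❓❓
❓❓❓❓❓❓❓❓❓❓❓❓❓❓
❓❓❓❓❓❓❓❓❓❓❓❓❓❓
❓❓❓❓❓⬜⬜⬜⬛⬛❓❓❓❓
❓❓⬛⬜⬜⬜⬜⬜⬛⬛❓❓❓❓
❓❓⬛⬜⬜⬜⬜🔴⬛⬛❓❓❓❓
❓❓⬛⬜⬜🚪⬜⬜⬛⬛❓❓❓❓
❓❓⬛⬛⬜⬜⬛⬛⬛⬛❓❓❓❓
❓❓⬛⬛⬜⬜⬛⬛⬛⬛❓❓❓❓
❓❓❓❓❓❓❓❓❓❓❓❓❓❓
❓❓❓❓❓❓❓❓❓❓❓❓❓❓
❓❓❓❓❓❓❓❓❓❓❓❓❓❓

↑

❓❓❓❓❓❓❓❓❓❓❓❓❓❓
❓❓❓❓❓❓❓❓❓❓❓❓❓❓
❓❓❓❓❓❓❓❓❓❓❓❓❓❓
❓❓❓❓❓❓❓❓❓❓❓❓❓❓
❓❓❓❓❓❓❓❓❓❓❓❓❓❓
❓❓❓❓❓⬜⬜⬜⬛⬛❓❓❓❓
❓❓❓❓❓⬜⬜⬜⬛⬛❓❓❓❓
❓❓⬛⬜⬜⬜⬜🔴⬛⬛❓❓❓❓
❓❓⬛⬜⬜⬜⬜⬜⬛⬛❓❓❓❓
❓❓⬛⬜⬜🚪⬜⬜⬛⬛❓❓❓❓
❓❓⬛⬛⬜⬜⬛⬛⬛⬛❓❓❓❓
❓❓⬛⬛⬜⬜⬛⬛⬛⬛❓❓❓❓
❓❓❓❓❓❓❓❓❓❓❓❓❓❓
❓❓❓❓❓❓❓❓❓❓❓❓❓❓

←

❓❓❓❓❓❓❓❓❓❓❓❓❓❓
❓❓❓❓❓❓❓❓❓❓❓❓❓❓
❓❓❓❓❓❓❓❓❓❓❓❓❓❓
❓❓❓❓❓❓❓❓❓❓❓❓❓❓
❓❓❓❓❓❓❓❓❓❓❓❓❓❓
❓❓❓❓❓⬜⬜⬜⬜⬛⬛❓❓❓
❓❓❓❓❓⬜⬜⬜⬜⬛⬛❓❓❓
❓❓❓⬛⬜⬜⬜🔴⬜⬛⬛❓❓❓
❓❓❓⬛⬜⬜⬜⬜⬜⬛⬛❓❓❓
❓❓❓⬛⬜⬜🚪⬜⬜⬛⬛❓❓❓
❓❓❓⬛⬛⬜⬜⬛⬛⬛⬛❓❓❓
❓❓❓⬛⬛⬜⬜⬛⬛⬛⬛❓❓❓
❓❓❓❓❓❓❓❓❓❓❓❓❓❓
❓❓❓❓❓❓❓❓❓❓❓❓❓❓

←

❓❓❓❓❓❓❓❓❓❓❓❓❓❓
❓❓❓❓❓❓❓❓❓❓❓❓❓❓
❓❓❓❓❓❓❓❓❓❓❓❓❓❓
❓❓❓❓❓❓❓❓❓❓❓❓❓❓
❓❓❓❓❓❓❓❓❓❓❓❓❓❓
❓❓❓❓❓⬜⬜⬜⬜⬜⬛⬛❓❓
❓❓❓❓❓⬜⬜⬜⬜⬜⬛⬛❓❓
❓❓❓❓⬛⬜⬜🔴⬜⬜⬛⬛❓❓
❓❓❓❓⬛⬜⬜⬜⬜⬜⬛⬛❓❓
❓❓❓❓⬛⬜⬜🚪⬜⬜⬛⬛❓❓
❓❓❓❓⬛⬛⬜⬜⬛⬛⬛⬛❓❓
❓❓❓❓⬛⬛⬜⬜⬛⬛⬛⬛❓❓
❓❓❓❓❓❓❓❓❓❓❓❓❓❓
❓❓❓❓❓❓❓❓❓❓❓❓❓❓

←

❓❓❓❓❓❓❓❓❓❓❓❓❓❓
❓❓❓❓❓❓❓❓❓❓❓❓❓❓
❓❓❓❓❓❓❓❓❓❓❓❓❓❓
❓❓❓❓❓❓❓❓❓❓❓❓❓❓
❓❓❓❓❓❓❓❓❓❓❓❓❓❓
❓❓❓❓❓⬛⬜⬜⬜⬜⬜⬛⬛❓
❓❓❓❓❓⬛⬜⬜⬜⬜⬜⬛⬛❓
❓❓❓❓❓⬛⬜🔴⬜⬜⬜⬛⬛❓
❓❓❓❓❓⬛⬜⬜⬜⬜⬜⬛⬛❓
❓❓❓❓❓⬛⬜⬜🚪⬜⬜⬛⬛❓
❓❓❓❓❓⬛⬛⬜⬜⬛⬛⬛⬛❓
❓❓❓❓❓⬛⬛⬜⬜⬛⬛⬛⬛❓
❓❓❓❓❓❓❓❓❓❓❓❓❓❓
❓❓❓❓❓❓❓❓❓❓❓❓❓❓

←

❓❓❓❓❓❓❓❓❓❓❓❓❓❓
❓❓❓❓❓❓❓❓❓❓❓❓❓❓
❓❓❓❓❓❓❓❓❓❓❓❓❓❓
❓❓❓❓❓❓❓❓❓❓❓❓❓❓
❓❓❓❓❓❓❓❓❓❓❓❓❓❓
❓❓❓❓❓⬛⬛⬜⬜⬜⬜⬜⬛⬛
❓❓❓❓❓⬛⬛⬜⬜⬜⬜⬜⬛⬛
❓❓❓❓❓⬛⬛🔴⬜⬜⬜⬜⬛⬛
❓❓❓❓❓⬛⬛⬜⬜⬜⬜⬜⬛⬛
❓❓❓❓❓⬛⬛⬜⬜🚪⬜⬜⬛⬛
❓❓❓❓❓❓⬛⬛⬜⬜⬛⬛⬛⬛
❓❓❓❓❓❓⬛⬛⬜⬜⬛⬛⬛⬛
❓❓❓❓❓❓❓❓❓❓❓❓❓❓
❓❓❓❓❓❓❓❓❓❓❓❓❓❓

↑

❓❓❓❓❓❓❓❓❓❓❓❓❓❓
❓❓❓❓❓❓❓❓❓❓❓❓❓❓
❓❓❓❓❓❓❓❓❓❓❓❓❓❓
❓❓❓❓❓❓❓❓❓❓❓❓❓❓
❓❓❓❓❓❓❓❓❓❓❓❓❓❓
❓❓❓❓❓⬛⬛⬜⬜⬜❓❓❓❓
❓❓❓❓❓⬛⬛⬜⬜⬜⬜⬜⬛⬛
❓❓❓❓❓⬛⬛🔴⬜⬜⬜⬜⬛⬛
❓❓❓❓❓⬛⬛⬜⬜⬜⬜⬜⬛⬛
❓❓❓❓❓⬛⬛⬜⬜⬜⬜⬜⬛⬛
❓❓❓❓❓⬛⬛⬜⬜🚪⬜⬜⬛⬛
❓❓❓❓❓❓⬛⬛⬜⬜⬛⬛⬛⬛
❓❓❓❓❓❓⬛⬛⬜⬜⬛⬛⬛⬛
❓❓❓❓❓❓❓❓❓❓❓❓❓❓

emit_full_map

⬛⬛⬜⬜⬜❓❓❓❓
⬛⬛⬜⬜⬜⬜⬜⬛⬛
⬛⬛🔴⬜⬜⬜⬜⬛⬛
⬛⬛⬜⬜⬜⬜⬜⬛⬛
⬛⬛⬜⬜⬜⬜⬜⬛⬛
⬛⬛⬜⬜🚪⬜⬜⬛⬛
❓⬛⬛⬜⬜⬛⬛⬛⬛
❓⬛⬛⬜⬜⬛⬛⬛⬛

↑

❓❓❓❓❓❓❓❓❓❓❓❓❓❓
❓❓❓❓❓❓❓❓❓❓❓❓❓❓
❓❓❓❓❓❓❓❓❓❓❓❓❓❓
❓❓❓❓❓❓❓❓❓❓❓❓❓❓
❓❓❓❓❓❓❓❓❓❓❓❓❓❓
❓❓❓❓❓⬛⬛⬛⬛⬛❓❓❓❓
❓❓❓❓❓⬛⬛⬜⬜⬜❓❓❓❓
❓❓❓❓❓⬛⬛🔴⬜⬜⬜⬜⬛⬛
❓❓❓❓❓⬛⬛⬜⬜⬜⬜⬜⬛⬛
❓❓❓❓❓⬛⬛⬜⬜⬜⬜⬜⬛⬛
❓❓❓❓❓⬛⬛⬜⬜⬜⬜⬜⬛⬛
❓❓❓❓❓⬛⬛⬜⬜🚪⬜⬜⬛⬛
❓❓❓❓❓❓⬛⬛⬜⬜⬛⬛⬛⬛
❓❓❓❓❓❓⬛⬛⬜⬜⬛⬛⬛⬛

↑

❓❓❓❓❓❓❓❓❓❓❓❓❓❓
❓❓❓❓❓❓❓❓❓❓❓❓❓❓
❓❓❓❓❓❓❓❓❓❓❓❓❓❓
❓❓❓❓❓❓❓❓❓❓❓❓❓❓
❓❓❓❓❓❓❓❓❓❓❓❓❓❓
❓❓❓❓❓⬛⬛⬛⬛⬛❓❓❓❓
❓❓❓❓❓⬛⬛⬛⬛⬛❓❓❓❓
❓❓❓❓❓⬛⬛🔴⬜⬜❓❓❓❓
❓❓❓❓❓⬛⬛⬜⬜⬜⬜⬜⬛⬛
❓❓❓❓❓⬛⬛⬜⬜⬜⬜⬜⬛⬛
❓❓❓❓❓⬛⬛⬜⬜⬜⬜⬜⬛⬛
❓❓❓❓❓⬛⬛⬜⬜⬜⬜⬜⬛⬛
❓❓❓❓❓⬛⬛⬜⬜🚪⬜⬜⬛⬛
❓❓❓❓❓❓⬛⬛⬜⬜⬛⬛⬛⬛

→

❓❓❓❓❓❓❓❓❓❓❓❓❓❓
❓❓❓❓❓❓❓❓❓❓❓❓❓❓
❓❓❓❓❓❓❓❓❓❓❓❓❓❓
❓❓❓❓❓❓❓❓❓❓❓❓❓❓
❓❓❓❓❓❓❓❓❓❓❓❓❓❓
❓❓❓❓⬛⬛⬛⬛⬛⬛❓❓❓❓
❓❓❓❓⬛⬛⬛⬛⬛⬛❓❓❓❓
❓❓❓❓⬛⬛⬜🔴⬜⬜❓❓❓❓
❓❓❓❓⬛⬛⬜⬜⬜⬜⬜⬛⬛❓
❓❓❓❓⬛⬛⬜⬜⬜⬜⬜⬛⬛❓
❓❓❓❓⬛⬛⬜⬜⬜⬜⬜⬛⬛❓
❓❓❓❓⬛⬛⬜⬜⬜⬜⬜⬛⬛❓
❓❓❓❓⬛⬛⬜⬜🚪⬜⬜⬛⬛❓
❓❓❓❓❓⬛⬛⬜⬜⬛⬛⬛⬛❓

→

❓❓❓❓❓❓❓❓❓❓❓❓❓❓
❓❓❓❓❓❓❓❓❓❓❓❓❓❓
❓❓❓❓❓❓❓❓❓❓❓❓❓❓
❓❓❓❓❓❓❓❓❓❓❓❓❓❓
❓❓❓❓❓❓❓❓❓❓❓❓❓❓
❓❓❓⬛⬛⬛⬛⬛⬛⬛❓❓❓❓
❓❓❓⬛⬛⬛⬛⬛⬛⬛❓❓❓❓
❓❓❓⬛⬛⬜⬜🔴⬜⬜❓❓❓❓
❓❓❓⬛⬛⬜⬜⬜⬜⬜⬛⬛❓❓
❓❓❓⬛⬛⬜⬜⬜⬜⬜⬛⬛❓❓
❓❓❓⬛⬛⬜⬜⬜⬜⬜⬛⬛❓❓
❓❓❓⬛⬛⬜⬜⬜⬜⬜⬛⬛❓❓
❓❓❓⬛⬛⬜⬜🚪⬜⬜⬛⬛❓❓
❓❓❓❓⬛⬛⬜⬜⬛⬛⬛⬛❓❓

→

❓❓❓❓❓❓❓❓❓❓❓❓❓❓
❓❓❓❓❓❓❓❓❓❓❓❓❓❓
❓❓❓❓❓❓❓❓❓❓❓❓❓❓
❓❓❓❓❓❓❓❓❓❓❓❓❓❓
❓❓❓❓❓❓❓❓❓❓❓❓❓❓
❓❓⬛⬛⬛⬛⬛⬛⬛⬛❓❓❓❓
❓❓⬛⬛⬛⬛⬛⬛⬛⬛❓❓❓❓
❓❓⬛⬛⬜⬜⬜🔴⬜⬛❓❓❓❓
❓❓⬛⬛⬜⬜⬜⬜⬜⬛⬛❓❓❓
❓❓⬛⬛⬜⬜⬜⬜⬜⬛⬛❓❓❓
❓❓⬛⬛⬜⬜⬜⬜⬜⬛⬛❓❓❓
❓❓⬛⬛⬜⬜⬜⬜⬜⬛⬛❓❓❓
❓❓⬛⬛⬜⬜🚪⬜⬜⬛⬛❓❓❓
❓❓❓⬛⬛⬜⬜⬛⬛⬛⬛❓❓❓

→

❓❓❓❓❓❓❓❓❓❓❓❓❓❓
❓❓❓❓❓❓❓❓❓❓❓❓❓❓
❓❓❓❓❓❓❓❓❓❓❓❓❓❓
❓❓❓❓❓❓❓❓❓❓❓❓❓❓
❓❓❓❓❓❓❓❓❓❓❓❓❓❓
❓⬛⬛⬛⬛⬛⬛⬛⬛⬛❓❓❓❓
❓⬛⬛⬛⬛⬛⬛⬛⬛⬛❓❓❓❓
❓⬛⬛⬜⬜⬜⬜🔴⬛⬛❓❓❓❓
❓⬛⬛⬜⬜⬜⬜⬜⬛⬛❓❓❓❓
❓⬛⬛⬜⬜⬜⬜⬜⬛⬛❓❓❓❓
❓⬛⬛⬜⬜⬜⬜⬜⬛⬛❓❓❓❓
❓⬛⬛⬜⬜⬜⬜⬜⬛⬛❓❓❓❓
❓⬛⬛⬜⬜🚪⬜⬜⬛⬛❓❓❓❓
❓❓⬛⬛⬜⬜⬛⬛⬛⬛❓❓❓❓

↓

❓❓❓❓❓❓❓❓❓❓❓❓❓❓
❓❓❓❓❓❓❓❓❓❓❓❓❓❓
❓❓❓❓❓❓❓❓❓❓❓❓❓❓
❓❓❓❓❓❓❓❓❓❓❓❓❓❓
❓⬛⬛⬛⬛⬛⬛⬛⬛⬛❓❓❓❓
❓⬛⬛⬛⬛⬛⬛⬛⬛⬛❓❓❓❓
❓⬛⬛⬜⬜⬜⬜⬜⬛⬛❓❓❓❓
❓⬛⬛⬜⬜⬜⬜🔴⬛⬛❓❓❓❓
❓⬛⬛⬜⬜⬜⬜⬜⬛⬛❓❓❓❓
❓⬛⬛⬜⬜⬜⬜⬜⬛⬛❓❓❓❓
❓⬛⬛⬜⬜⬜⬜⬜⬛⬛❓❓❓❓
❓⬛⬛⬜⬜🚪⬜⬜⬛⬛❓❓❓❓
❓❓⬛⬛⬜⬜⬛⬛⬛⬛❓❓❓❓
❓❓⬛⬛⬜⬜⬛⬛⬛⬛❓❓❓❓

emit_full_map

⬛⬛⬛⬛⬛⬛⬛⬛⬛
⬛⬛⬛⬛⬛⬛⬛⬛⬛
⬛⬛⬜⬜⬜⬜⬜⬛⬛
⬛⬛⬜⬜⬜⬜🔴⬛⬛
⬛⬛⬜⬜⬜⬜⬜⬛⬛
⬛⬛⬜⬜⬜⬜⬜⬛⬛
⬛⬛⬜⬜⬜⬜⬜⬛⬛
⬛⬛⬜⬜🚪⬜⬜⬛⬛
❓⬛⬛⬜⬜⬛⬛⬛⬛
❓⬛⬛⬜⬜⬛⬛⬛⬛


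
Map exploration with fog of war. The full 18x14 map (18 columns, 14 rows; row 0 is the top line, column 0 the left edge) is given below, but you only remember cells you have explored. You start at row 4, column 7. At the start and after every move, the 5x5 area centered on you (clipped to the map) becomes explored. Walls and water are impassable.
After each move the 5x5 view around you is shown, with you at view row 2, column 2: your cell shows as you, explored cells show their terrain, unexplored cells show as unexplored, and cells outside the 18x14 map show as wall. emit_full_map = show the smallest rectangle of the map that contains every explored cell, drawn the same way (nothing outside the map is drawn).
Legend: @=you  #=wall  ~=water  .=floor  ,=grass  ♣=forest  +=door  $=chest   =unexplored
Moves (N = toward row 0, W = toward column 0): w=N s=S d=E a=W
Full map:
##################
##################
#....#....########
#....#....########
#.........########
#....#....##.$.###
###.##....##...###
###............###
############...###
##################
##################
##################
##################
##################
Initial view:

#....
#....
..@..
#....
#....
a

.#...
.#...
..@..
.#...
##...

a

..#..
..#..
..@..
..#..
.##..

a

...#.
...#.
..@..
...#.
#.##.

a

....#
....#
..@..
....#
##.##

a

#....
#....
#.@..
#....
###.#

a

##...
##...
##@..
##...
####.

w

#####
##...
##@..
##...
##...

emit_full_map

####      
#....#....
#@...#....
#.........
#....#....
###.##....

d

#####
#....
#.@..
#....
#....

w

#####
#####
#.@..
#....
#....

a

#####
#####
##@..
##...
##...

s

#####
##...
##@..
##...
##...

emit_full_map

#####     
#####     
#....#....
#@...#....
#.........
#....#....
###.##....


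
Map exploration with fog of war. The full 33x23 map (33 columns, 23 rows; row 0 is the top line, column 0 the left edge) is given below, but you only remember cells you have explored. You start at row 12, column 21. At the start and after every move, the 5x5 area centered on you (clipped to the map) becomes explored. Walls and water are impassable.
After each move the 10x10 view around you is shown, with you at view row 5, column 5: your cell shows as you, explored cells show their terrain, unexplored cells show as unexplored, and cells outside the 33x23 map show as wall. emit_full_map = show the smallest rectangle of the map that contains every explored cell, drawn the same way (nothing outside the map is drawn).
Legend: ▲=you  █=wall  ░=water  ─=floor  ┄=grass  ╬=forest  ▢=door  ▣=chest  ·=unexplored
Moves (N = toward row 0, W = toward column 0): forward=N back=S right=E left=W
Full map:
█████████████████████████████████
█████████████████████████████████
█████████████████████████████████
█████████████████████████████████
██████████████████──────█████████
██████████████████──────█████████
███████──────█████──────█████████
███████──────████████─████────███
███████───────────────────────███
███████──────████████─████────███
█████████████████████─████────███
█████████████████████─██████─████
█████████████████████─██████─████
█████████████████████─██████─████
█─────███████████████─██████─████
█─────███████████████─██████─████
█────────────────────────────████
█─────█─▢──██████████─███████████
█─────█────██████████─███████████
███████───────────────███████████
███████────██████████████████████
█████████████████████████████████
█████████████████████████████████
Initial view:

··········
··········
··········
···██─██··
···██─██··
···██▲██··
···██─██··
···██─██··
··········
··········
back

··········
··········
···██─██··
···██─██··
···██─██··
···██▲██··
···██─██··
···██─██··
··········
··········

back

··········
···██─██··
···██─██··
···██─██··
···██─██··
···██▲██··
···██─██··
···─────··
··········
··········

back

···██─██··
···██─██··
···██─██··
···██─██··
···██─██··
···██▲██··
···─────··
···██─██··
··········
··········

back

···██─██··
···██─██··
···██─██··
···██─██··
···██─██··
···──▲──··
···██─██··
···██─██··
··········
··········

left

····██─██·
····██─██·
····██─██·
···███─██·
···███─██·
···──▲───·
···███─██·
···███─██·
··········
··········

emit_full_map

·██─██
·██─██
·██─██
·██─██
███─██
███─██
──▲───
███─██
███─██

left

·····██─██
·····██─██
·····██─██
···████─██
···████─██
···──▲────
···████─██
···████─██
··········
··········

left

······██─█
······██─█
······██─█
···█████─█
···█████─█
···──▲────
···█████─█
···█████─█
··········
··········

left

·······██─
·······██─
·······██─
···██████─
···██████─
···──▲────
···██████─
···██████─
··········
··········

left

········██
········██
········██
···███████
···███████
···──▲────
···███████
···███████
··········
··········

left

·········█
·········█
·········█
···███████
···███████
···──▲────
···███████
···███████
··········
··········

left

··········
··········
··········
···███████
···███████
···──▲────
···███████
···███████
··········
··········

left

··········
··········
··········
···███████
···███████
···──▲────
···███████
···███████
··········
··········

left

··········
··········
··········
···███████
···███████
···──▲────
···─██████
···─██████
··········
··········

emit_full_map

·········██─██
·········██─██
·········██─██
·········██─██
███████████─██
███████████─██
──▲───────────
─██████████─██
─██████████─██

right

··········
··········
··········
··████████
··████████
··───▲────
··─███████
··─███████
··········
··········

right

··········
··········
··········
·█████████
·█████████
·────▲────
·─████████
·─████████
··········
··········

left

··········
··········
··········
··████████
··████████
··───▲────
··─███████
··─███████
··········
··········

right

··········
··········
··········
·█████████
·█████████
·────▲────
·─████████
·─████████
··········
··········


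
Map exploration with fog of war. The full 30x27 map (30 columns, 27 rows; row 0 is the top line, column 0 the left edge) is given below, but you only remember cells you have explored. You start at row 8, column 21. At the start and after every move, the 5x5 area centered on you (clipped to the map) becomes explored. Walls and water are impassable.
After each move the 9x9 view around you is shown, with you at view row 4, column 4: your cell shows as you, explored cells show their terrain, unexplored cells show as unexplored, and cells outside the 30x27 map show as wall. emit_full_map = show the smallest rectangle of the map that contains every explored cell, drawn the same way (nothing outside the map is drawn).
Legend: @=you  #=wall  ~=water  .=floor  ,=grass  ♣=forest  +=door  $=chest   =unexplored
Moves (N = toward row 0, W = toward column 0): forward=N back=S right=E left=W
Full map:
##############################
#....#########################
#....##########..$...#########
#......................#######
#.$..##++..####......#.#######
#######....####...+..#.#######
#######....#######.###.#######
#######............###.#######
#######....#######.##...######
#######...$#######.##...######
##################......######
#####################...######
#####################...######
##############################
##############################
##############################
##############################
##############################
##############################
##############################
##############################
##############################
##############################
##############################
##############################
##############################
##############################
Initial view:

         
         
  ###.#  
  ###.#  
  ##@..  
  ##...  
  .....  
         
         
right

         
         
 ###.##  
 ###.##  
 ##.@.#  
 ##...#  
 .....#  
         
         

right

         
         
###.###  
###.###  
##..@##  
##...##  
.....##  
         
         

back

         
###.###  
###.###  
##...##  
##..@##  
.....##  
  ...##  
         
         

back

###.###  
###.###  
##...##  
##...##  
....@##  
  ...##  
  ...##  
         
         

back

###.###  
##...##  
##...##  
.....##  
  ..@##  
  ...##  
  #####  
         
         

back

##...##  
##...##  
.....##  
  ...##  
  ..@##  
  #####  
  #####  
         
         

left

 ##...## 
 ##...## 
 .....## 
  #...## 
  #.@.## 
  ###### 
  ###### 
         
         

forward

 ###.### 
 ##...## 
 ##...## 
 .....## 
  #.@.## 
  #...## 
  ###### 
  ###### 
         

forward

 ###.### 
 ###.### 
 ##...## 
 ##...## 
 ...@.## 
  #...## 
  #...## 
  ###### 
  ###### 

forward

         
 ###.### 
 ###.### 
 ##...## 
 ##.@.## 
 .....## 
  #...## 
  #...## 
  ###### 

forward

         
         
 ###.### 
 ###.### 
 ##.@.## 
 ##...## 
 .....## 
  #...## 
  #...## 

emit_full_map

###.###
###.###
##.@.##
##...##
.....##
 #...##
 #...##
 ######
 ######

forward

         
         
  .#.##  
 ###.### 
 ###@### 
 ##...## 
 ##...## 
 .....## 
  #...## 

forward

         
         
  .#.##  
  .#.##  
 ###@### 
 ###.### 
 ##...## 
 ##...## 
 .....## 

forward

         
         
  ...##  
  .#.##  
  .#@##  
 ###.### 
 ###.### 
 ##...## 
 ##...## 

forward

         
         
  .####  
  ...##  
  .#@##  
  .#.##  
 ###.### 
 ###.### 
 ##...## 

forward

#########
         
  #####  
  .####  
  ..@##  
  .#.##  
  .#.##  
 ###.### 
 ###.### 

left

#########
         
  ###### 
  ..#### 
  ..@.## 
  ..#.## 
  ..#.## 
  ###.###
  ###.###

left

#########
         
  #######
  ...####
  ..@..##
  ...#.##
  +..#.##
   ###.##
   ###.##

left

#########
         
  #######
  $...###
  ..@...#
  ....#.#
  .+..#.#
    ###.#
    ###.#

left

#########
         
  #######
  .$...##
  ..@....
  .....#.
  ..+..#.
     ###.
     ###.

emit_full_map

######### 
.$...#### 
..@....## 
.....#.## 
..+..#.## 
   ###.###
   ###.###
   ##...##
   ##...##
   .....##
    #...##
    #...##
    ######
    ######

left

#########
         
  #######
  ..$...#
  ..@....
  ......#
  ...+..#
      ###
      ###

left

#########
         
  #######
  #..$...
  ..@....
  #......
  #...+..
       ##
       ##

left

#########
         
  #######
  ##..$..
  ..@....
  ##.....
  ##...+.
        #
        #

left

#########
         
  #######
  ###..$.
  ..@....
  ###....
  ###...+
         
         

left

#########
         
  #######
  ####..$
  ..@....
  ####...
  ####...
         
         

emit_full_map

############## 
####..$...#### 
..@.........## 
####......#.## 
####...+..#.## 
        ###.###
        ###.###
        ##...##
        ##...##
        .....##
         #...##
         #...##
         ######
         ######

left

#########
         
  #######
  #####..
  ..@....
  .####..
  .####..
         
         

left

#########
         
  #######
  ######.
  ..@....
  ..####.
  ..####.
         
         

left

#########
         
  #######
  #######
  ..@....
  +..####
  ...####
         
         

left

#########
         
  #######
  #######
  ..@....
  ++..###
  ....###
         
         

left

#########
         
  #######
  #######
  ..@....
  #++..##
  #....##
         
         

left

#########
         
  #######
  #######
  ..@....
  ##++..#
  ##....#
         
         

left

#########
         
  .######
  .######
  ..@....
  .##++..
  ###....
         
         

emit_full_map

.#################### 
.##########..$...#### 
..@................## 
.##++..####......#.## 
###....####...+..#.## 
               ###.###
               ###.###
               ##...##
               ##...##
               .....##
                #...##
                #...##
                ######
                ######


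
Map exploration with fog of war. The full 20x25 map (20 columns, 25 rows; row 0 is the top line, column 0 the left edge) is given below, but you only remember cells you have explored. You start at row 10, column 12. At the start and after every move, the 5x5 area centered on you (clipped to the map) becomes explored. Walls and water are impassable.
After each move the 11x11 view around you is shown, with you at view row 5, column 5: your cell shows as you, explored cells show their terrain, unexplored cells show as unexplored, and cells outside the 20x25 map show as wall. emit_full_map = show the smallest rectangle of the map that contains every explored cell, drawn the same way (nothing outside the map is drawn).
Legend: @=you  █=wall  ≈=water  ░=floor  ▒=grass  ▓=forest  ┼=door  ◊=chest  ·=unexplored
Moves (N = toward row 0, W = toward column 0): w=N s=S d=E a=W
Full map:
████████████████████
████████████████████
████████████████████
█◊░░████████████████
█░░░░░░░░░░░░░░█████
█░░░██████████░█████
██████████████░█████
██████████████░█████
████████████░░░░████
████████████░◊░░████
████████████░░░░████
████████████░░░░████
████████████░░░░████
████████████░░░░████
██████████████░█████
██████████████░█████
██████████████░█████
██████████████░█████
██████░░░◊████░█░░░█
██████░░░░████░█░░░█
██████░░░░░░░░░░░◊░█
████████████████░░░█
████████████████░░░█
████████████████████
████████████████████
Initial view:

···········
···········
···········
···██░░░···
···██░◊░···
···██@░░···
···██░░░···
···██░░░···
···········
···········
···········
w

···········
···········
···········
···████░···
···██░░░···
···██@◊░···
···██░░░···
···██░░░···
···██░░░···
···········
···········

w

···········
···········
···········
···████░···
···████░···
···██@░░···
···██░◊░···
···██░░░···
···██░░░···
···██░░░···
···········

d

···········
···········
···········
··████░█···
··████░█···
··██░@░░···
··██░◊░░···
··██░░░░···
··██░░░····
··██░░░····
···········

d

···········
···········
···········
·████░██···
·████░██···
·██░░@░█···
·██░◊░░█···
·██░░░░█···
·██░░░·····
·██░░░·····
···········

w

···········
···········
···········
···██░██···
·████░██···
·████@██···
·██░░░░█···
·██░◊░░█···
·██░░░░█···
·██░░░·····
·██░░░·····

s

···········
···········
···██░██···
·████░██···
·████░██···
·██░░@░█···
·██░◊░░█···
·██░░░░█···
·██░░░·····
·██░░░·····
···········

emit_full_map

··██░██
████░██
████░██
██░░@░█
██░◊░░█
██░░░░█
██░░░··
██░░░··

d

··········█
··········█
··██░██···█
████░███··█
████░███··█
██░░░@██··█
██░◊░░██··█
██░░░░██··█
██░░░·····█
██░░░·····█
··········█

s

··········█
··██░██···█
████░███··█
████░███··█
██░░░░██··█
██░◊░@██··█
██░░░░██··█
██░░░░██··█
██░░░·····█
··········█
··········█

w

··········█
··········█
··██░██···█
████░███··█
████░███··█
██░░░@██··█
██░◊░░██··█
██░░░░██··█
██░░░░██··█
██░░░·····█
··········█

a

···········
···········
···██░██···
·████░███··
·████░███··
·██░░@░██··
·██░◊░░██··
·██░░░░██··
·██░░░░██··
·██░░░·····
···········

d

··········█
··········█
··██░██···█
████░███··█
████░███··█
██░░░@██··█
██░◊░░██··█
██░░░░██··█
██░░░░██··█
██░░░·····█
··········█

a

···········
···········
···██░██···
·████░███··
·████░███··
·██░░@░██··
·██░◊░░██··
·██░░░░██··
·██░░░░██··
·██░░░·····
···········

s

···········
···██░██···
·████░███··
·████░███··
·██░░░░██··
·██░◊@░██··
·██░░░░██··
·██░░░░██··
·██░░░·····
···········
···········

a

···········
····██░██··
··████░███·
··████░███·
··██░░░░██·
··██░@░░██·
··██░░░░██·
··██░░░░██·
··██░░░····
···········
···········

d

···········
···██░██···
·████░███··
·████░███··
·██░░░░██··
·██░◊@░██··
·██░░░░██··
·██░░░░██··
·██░░░·····
···········
···········

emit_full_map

··██░██·
████░███
████░███
██░░░░██
██░◊@░██
██░░░░██
██░░░░██
██░░░···

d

··········█
··██░██···█
████░███··█
████░███··█
██░░░░██··█
██░◊░@██··█
██░░░░██··█
██░░░░██··█
██░░░·····█
··········█
··········█
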